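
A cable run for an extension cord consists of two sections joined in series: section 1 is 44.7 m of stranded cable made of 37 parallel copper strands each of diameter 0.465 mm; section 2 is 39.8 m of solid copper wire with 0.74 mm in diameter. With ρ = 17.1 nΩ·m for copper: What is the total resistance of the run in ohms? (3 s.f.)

ρ = 17.1 nΩ·m = 1.71×10^-8 Ω·m
Section 1: A_strand = π(2.3250e-04)² = 1.698e-07 m²; R₁ = ρL/(N·A_s) = (1.71×10^-8)(44.7)/(37×1.698e-07) = 0.1216 Ω
Section 2: A = π(d/2)² = π(3.7000e-04 m)² = 4.301e-07 m²
R₂ = (1.71×10^-8)(39.8)/(4.301e-07) = 1.582 Ω
R = R₁ + R₂ = 1.70 Ω

1.70 Ω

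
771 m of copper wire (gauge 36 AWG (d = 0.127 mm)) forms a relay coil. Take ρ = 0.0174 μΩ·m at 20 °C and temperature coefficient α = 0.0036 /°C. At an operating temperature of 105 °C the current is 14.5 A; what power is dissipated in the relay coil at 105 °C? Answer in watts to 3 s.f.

2.91×10^5 W

ρ = 0.0174 μΩ·m = 1.74×10^-8 Ω·m
A = π(0.127/2 mm)² = π(6.3500e-05 m)² = 1.267e-08 m²
R₍20₎ = ρL/A = (1.74×10^-8)(771)/(1.267e-08) = 1059 Ω
R₍105₎ = R₍20₎(1 + αΔT) = 1059 × (1 + 0.0036×85) = 1383 Ω
P = I²R = (14.5)² × 1383 = 2.91×10^5 W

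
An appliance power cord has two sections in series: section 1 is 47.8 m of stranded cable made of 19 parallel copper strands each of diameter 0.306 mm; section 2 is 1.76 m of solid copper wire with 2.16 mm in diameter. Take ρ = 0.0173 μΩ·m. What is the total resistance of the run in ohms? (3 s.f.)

0.600 Ω

ρ = 0.0173 μΩ·m = 1.73×10^-8 Ω·m
Section 1: A_strand = π(1.5300e-04)² = 7.354e-08 m²; R₁ = ρL/(N·A_s) = (1.73×10^-8)(47.8)/(19×7.354e-08) = 0.5918 Ω
Section 2: A = π(d/2)² = π(1.0800e-03 m)² = 3.664e-06 m²
R₂ = (1.73×10^-8)(1.76)/(3.664e-06) = 0.008309 Ω
R = R₁ + R₂ = 0.600 Ω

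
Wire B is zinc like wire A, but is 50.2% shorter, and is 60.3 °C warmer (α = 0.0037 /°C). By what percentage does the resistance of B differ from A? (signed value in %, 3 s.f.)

R ∝ ρL/d² with ρ ∝ (1+αΔT), so R_B/R_A = (1 − 50.2/100) × (1 + 0.0037×60.3)
= 0.498 × 1.223 = 0.6091
(R_B − R_A)/R_A = 0.6091 − 1 = -39.1%

-39.1%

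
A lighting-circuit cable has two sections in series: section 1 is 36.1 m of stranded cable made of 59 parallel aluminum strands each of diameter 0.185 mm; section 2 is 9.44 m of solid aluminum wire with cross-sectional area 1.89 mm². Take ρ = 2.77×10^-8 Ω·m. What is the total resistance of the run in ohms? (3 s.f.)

0.769 Ω

Section 1: A_strand = π(9.2500e-05)² = 2.688e-08 m²; R₁ = ρL/(N·A_s) = (2.77×10^-8)(36.1)/(59×2.688e-08) = 0.6305 Ω
Section 2: A = 1.89 mm² = 1.890e-06 m²
R₂ = (2.77×10^-8)(9.44)/(1.890e-06) = 0.1384 Ω
R = R₁ + R₂ = 0.769 Ω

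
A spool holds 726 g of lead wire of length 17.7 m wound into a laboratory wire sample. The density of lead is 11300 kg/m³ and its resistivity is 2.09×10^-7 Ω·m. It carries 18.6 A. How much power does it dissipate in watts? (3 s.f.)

A = m/(density·L) = 0.726/(11300×17.7) = 3.6298e-06 m²
R = ρL/A = (2.09×10^-7)(17.7)/(3.6298e-06) = 1.019 Ω
P = I²R = (18.6)² × 1.019 = 353 W

353 W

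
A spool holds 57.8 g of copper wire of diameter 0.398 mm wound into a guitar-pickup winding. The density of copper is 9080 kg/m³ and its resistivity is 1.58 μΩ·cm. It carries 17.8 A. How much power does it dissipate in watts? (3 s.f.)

2060 W

ρ = 1.58 μΩ·cm = 1.58×10^-8 Ω·m
A = π(d/2)² = π(1.9900e-04 m)² = 1.2441e-07 m²
L = m/(density·A) = 0.0578/(9080×1.2441e-07) = 51.17 m
R = ρL/A = (1.58×10^-8)(51.17)/(1.2441e-07) = 6.498 Ω
P = I²R = (17.8)² × 6.498 = 2060 W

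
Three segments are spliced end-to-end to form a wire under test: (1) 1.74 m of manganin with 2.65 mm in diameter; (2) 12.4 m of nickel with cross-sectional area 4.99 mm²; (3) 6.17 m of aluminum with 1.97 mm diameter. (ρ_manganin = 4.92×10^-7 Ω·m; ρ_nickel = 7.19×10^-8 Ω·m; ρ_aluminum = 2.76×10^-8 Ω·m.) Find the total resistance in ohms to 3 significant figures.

0.390 Ω

Seg 1: A = π(d/2)² = π(1.3250e-03 m)² = 5.515e-06 m²
R_1 = (4.92×10^-7)(1.74)/(5.515e-06) = 0.1552 Ω
Seg 2: A = 4.99 mm² = 4.990e-06 m²
R_2 = (7.19×10^-8)(12.4)/(4.990e-06) = 0.1787 Ω
Seg 3: A = π(d/2)² = π(9.8500e-04 m)² = 3.048e-06 m²
R_3 = (2.76×10^-8)(6.17)/(3.048e-06) = 0.05587 Ω
R_total = R_1 + R_2 + R_3 = 0.390 Ω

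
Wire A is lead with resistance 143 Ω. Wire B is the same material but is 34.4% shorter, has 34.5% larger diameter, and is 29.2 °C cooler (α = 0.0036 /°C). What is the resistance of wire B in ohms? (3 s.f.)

R ∝ ρL/d² with ρ ∝ (1+αΔT), so R_B/R_A = (1 − 34.4/100) × (1 + 34.5/100)⁻² × (1 − 0.0036×29.2)
= 0.656 × 0.5528 × 0.8949 = 0.3245
R_B = 0.3245 × 143 = 46.4 Ω

46.4 Ω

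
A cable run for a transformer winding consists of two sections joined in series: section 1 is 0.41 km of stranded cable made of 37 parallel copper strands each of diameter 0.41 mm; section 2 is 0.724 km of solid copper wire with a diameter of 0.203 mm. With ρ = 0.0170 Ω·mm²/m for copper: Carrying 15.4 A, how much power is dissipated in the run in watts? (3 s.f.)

ρ = 0.0170 Ω·mm²/m = 1.70×10^-8 Ω·m
Section 1: A_strand = π(2.0500e-04)² = 1.320e-07 m²; R₁ = ρL/(N·A_s) = (1.70×10^-8)(410)/(37×1.320e-07) = 1.427 Ω
Section 2: A = π(d/2)² = π(1.0150e-04 m)² = 3.237e-08 m²
R₂ = (1.70×10^-8)(724)/(3.237e-08) = 380.3 Ω
R = R₁ + R₂ = 381.7 Ω
P = I²R = (15.4)² × 381.7 = 90500 W

90500 W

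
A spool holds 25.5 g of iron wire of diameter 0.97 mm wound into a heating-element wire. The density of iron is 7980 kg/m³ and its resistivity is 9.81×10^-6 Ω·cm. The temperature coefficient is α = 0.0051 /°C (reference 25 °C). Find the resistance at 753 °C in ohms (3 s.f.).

ρ = 9.81×10^-6 Ω·cm = 9.81×10^-8 Ω·m
A = π(d/2)² = π(4.8500e-04 m)² = 7.3898e-07 m²
L = m/(density·A) = 0.0255/(7980×7.3898e-07) = 4.324 m
R = ρL/A = (9.81×10^-8)(4.324)/(7.3898e-07) = 0.574 Ω
R(753 °C) = 0.574 × (1 + 0.0051×728) = 2.71 Ω

2.71 Ω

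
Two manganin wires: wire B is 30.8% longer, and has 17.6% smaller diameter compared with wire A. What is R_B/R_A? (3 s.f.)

1.93

R ∝ L/d², so R_B/R_A = (1 + 30.8/100) × (1 − 17.6/100)⁻²
= 1.308 × 1.473 = 1.93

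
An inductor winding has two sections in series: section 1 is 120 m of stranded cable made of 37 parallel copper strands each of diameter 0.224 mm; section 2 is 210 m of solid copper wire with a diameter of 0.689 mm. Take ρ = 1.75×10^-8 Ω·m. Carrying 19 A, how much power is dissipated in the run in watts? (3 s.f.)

Section 1: A_strand = π(1.1200e-04)² = 3.941e-08 m²; R₁ = ρL/(N·A_s) = (1.75×10^-8)(120)/(37×3.941e-08) = 1.44 Ω
Section 2: A = π(d/2)² = π(3.4450e-04 m)² = 3.728e-07 m²
R₂ = (1.75×10^-8)(210)/(3.728e-07) = 9.857 Ω
R = R₁ + R₂ = 11.3 Ω
P = I²R = (19)² × 11.3 = 4080 W

4080 W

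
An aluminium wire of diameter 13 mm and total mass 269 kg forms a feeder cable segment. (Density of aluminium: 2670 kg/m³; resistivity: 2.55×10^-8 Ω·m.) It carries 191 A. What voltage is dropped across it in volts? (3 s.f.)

27.9 V

A = π(d/2)² = π(6.5000e-03 m)² = 1.3273e-04 m²
L = m/(density·A) = 269/(2670×1.3273e-04) = 759 m
R = ρL/A = (2.55×10^-8)(759)/(1.3273e-04) = 0.1458 Ω
V = IR = 191 × 0.1458 = 27.9 V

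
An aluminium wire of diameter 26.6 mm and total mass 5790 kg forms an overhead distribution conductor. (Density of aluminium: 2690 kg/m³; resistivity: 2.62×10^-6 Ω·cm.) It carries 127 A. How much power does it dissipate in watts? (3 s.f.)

ρ = 2.62×10^-6 Ω·cm = 2.62×10^-8 Ω·m
A = π(d/2)² = π(1.3300e-02 m)² = 5.5572e-04 m²
L = m/(density·A) = 5790/(2690×5.5572e-04) = 3873 m
R = ρL/A = (2.62×10^-8)(3873)/(5.5572e-04) = 0.1826 Ω
P = I²R = (127)² × 0.1826 = 2950 W

2950 W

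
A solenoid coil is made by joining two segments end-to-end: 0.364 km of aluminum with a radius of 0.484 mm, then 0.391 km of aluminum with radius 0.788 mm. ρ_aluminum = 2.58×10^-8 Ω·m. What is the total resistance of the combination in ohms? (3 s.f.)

17.9 Ω

Segment 1: A = πr² = π(4.8400e-04 m)² = 7.359e-07 m²
R₁ = ρL/A = (2.58×10^-8)(364)/(7.359e-07) = 12.76 Ω
Segment 2: A = πr² = π(7.8800e-04 m)² = 1.951e-06 m²
R₂ = (2.58×10^-8)(391)/(1.951e-06) = 5.171 Ω
R = R₁ + R₂ = 17.9 Ω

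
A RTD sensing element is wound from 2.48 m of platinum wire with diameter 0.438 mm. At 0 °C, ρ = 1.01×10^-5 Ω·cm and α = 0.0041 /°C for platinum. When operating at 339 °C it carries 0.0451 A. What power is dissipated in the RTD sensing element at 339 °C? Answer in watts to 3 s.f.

0.00808 W

ρ = 1.01×10^-5 Ω·cm = 1.01×10^-7 Ω·m
A = π(d/2)² = π(2.1900e-04 m)² = 1.507e-07 m²
R₍0₎ = ρL/A = (1.01×10^-7)(2.48)/(1.507e-07) = 1.662 Ω
R₍339₎ = R₍0₎(1 + αΔT) = 1.662 × (1 + 0.0041×339) = 3.973 Ω
P = I²R = (0.0451)² × 3.973 = 0.00808 W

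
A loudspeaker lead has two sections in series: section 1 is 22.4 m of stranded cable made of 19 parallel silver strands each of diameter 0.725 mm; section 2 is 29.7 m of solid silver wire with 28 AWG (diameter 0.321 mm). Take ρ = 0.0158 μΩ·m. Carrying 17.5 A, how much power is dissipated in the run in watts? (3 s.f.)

ρ = 0.0158 μΩ·m = 1.58×10^-8 Ω·m
Section 1: A_strand = π(3.6250e-04)² = 4.128e-07 m²; R₁ = ρL/(N·A_s) = (1.58×10^-8)(22.4)/(19×4.128e-07) = 0.04512 Ω
Section 2: A = π(0.321/2 mm)² = π(1.6050e-04 m)² = 8.093e-08 m²
R₂ = (1.58×10^-8)(29.7)/(8.093e-08) = 5.798 Ω
R = R₁ + R₂ = 5.844 Ω
P = I²R = (17.5)² × 5.844 = 1790 W

1790 W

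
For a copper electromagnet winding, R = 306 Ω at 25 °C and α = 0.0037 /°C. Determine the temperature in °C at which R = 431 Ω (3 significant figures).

R = R₀(1 + α(T − T₀)) ⇒ T = T₀ + (R/R₀ − 1)/α
T = 25 + (431/306 − 1)/0.0037 = 25 + (0.4085)/0.0037 = 135 °C

135 °C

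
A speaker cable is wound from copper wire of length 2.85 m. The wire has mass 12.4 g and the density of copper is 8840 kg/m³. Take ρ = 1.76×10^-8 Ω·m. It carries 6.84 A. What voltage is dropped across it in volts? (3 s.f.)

0.697 V

A = m/(density·L) = 0.0124/(8840×2.85) = 4.9218e-07 m²
R = ρL/A = (1.76×10^-8)(2.85)/(4.9218e-07) = 0.1019 Ω
V = IR = 6.84 × 0.1019 = 0.697 V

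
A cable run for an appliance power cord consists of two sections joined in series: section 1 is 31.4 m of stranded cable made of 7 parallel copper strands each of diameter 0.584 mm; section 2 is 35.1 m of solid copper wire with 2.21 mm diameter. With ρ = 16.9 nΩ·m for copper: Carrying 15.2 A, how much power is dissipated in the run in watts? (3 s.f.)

ρ = 16.9 nΩ·m = 1.69×10^-8 Ω·m
Section 1: A_strand = π(2.9200e-04)² = 2.679e-07 m²; R₁ = ρL/(N·A_s) = (1.69×10^-8)(31.4)/(7×2.679e-07) = 0.283 Ω
Section 2: A = π(d/2)² = π(1.1050e-03 m)² = 3.836e-06 m²
R₂ = (1.69×10^-8)(35.1)/(3.836e-06) = 0.1546 Ω
R = R₁ + R₂ = 0.4376 Ω
P = I²R = (15.2)² × 0.4376 = 101 W

101 W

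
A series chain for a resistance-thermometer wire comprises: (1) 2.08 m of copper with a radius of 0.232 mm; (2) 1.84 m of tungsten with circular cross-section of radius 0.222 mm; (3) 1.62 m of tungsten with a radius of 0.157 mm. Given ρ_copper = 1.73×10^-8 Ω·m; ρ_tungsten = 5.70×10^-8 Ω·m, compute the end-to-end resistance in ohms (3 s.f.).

Seg 1: A = πr² = π(2.3200e-04 m)² = 1.691e-07 m²
R_1 = (1.73×10^-8)(2.08)/(1.691e-07) = 0.2128 Ω
Seg 2: A = πr² = π(2.2200e-04 m)² = 1.548e-07 m²
R_2 = (5.70×10^-8)(1.84)/(1.548e-07) = 0.6774 Ω
Seg 3: A = πr² = π(1.5700e-04 m)² = 7.744e-08 m²
R_3 = (5.70×10^-8)(1.62)/(7.744e-08) = 1.192 Ω
R_total = R_1 + R_2 + R_3 = 2.08 Ω

2.08 Ω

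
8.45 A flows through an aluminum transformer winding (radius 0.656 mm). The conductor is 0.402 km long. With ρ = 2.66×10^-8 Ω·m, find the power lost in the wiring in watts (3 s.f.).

565 W

A = πr² = π(6.5600e-04 m)² = 1.352e-06 m²
R = ρL/A = (2.66×10^-8)(402)/(1.352e-06) = 7.91 Ω
P = I²R = (8.45)² × 7.91 = 565 W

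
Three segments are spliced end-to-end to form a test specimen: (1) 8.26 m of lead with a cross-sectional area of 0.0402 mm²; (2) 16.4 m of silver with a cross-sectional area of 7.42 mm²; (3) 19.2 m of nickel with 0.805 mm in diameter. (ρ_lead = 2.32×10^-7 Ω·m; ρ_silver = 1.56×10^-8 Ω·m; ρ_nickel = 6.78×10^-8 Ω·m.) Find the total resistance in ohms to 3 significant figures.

50.3 Ω

Seg 1: A = 0.0402 mm² = 4.020e-08 m²
R_1 = (2.32×10^-7)(8.26)/(4.020e-08) = 47.67 Ω
Seg 2: A = 7.42 mm² = 7.420e-06 m²
R_2 = (1.56×10^-8)(16.4)/(7.420e-06) = 0.03448 Ω
Seg 3: A = π(d/2)² = π(4.0250e-04 m)² = 5.090e-07 m²
R_3 = (6.78×10^-8)(19.2)/(5.090e-07) = 2.558 Ω
R_total = R_1 + R_2 + R_3 = 50.3 Ω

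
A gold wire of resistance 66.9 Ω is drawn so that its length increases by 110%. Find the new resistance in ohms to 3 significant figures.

k = 1 + 110/100 = 2.1; volume constant ⇒ A' = A/k, so R' = k²R.
R' = 4.41 × 66.9 = 295 Ω

295 Ω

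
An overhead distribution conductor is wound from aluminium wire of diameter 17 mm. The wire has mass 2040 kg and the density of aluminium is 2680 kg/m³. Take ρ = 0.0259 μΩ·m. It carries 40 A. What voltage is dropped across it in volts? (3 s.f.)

15.3 V

ρ = 0.0259 μΩ·m = 2.59×10^-8 Ω·m
A = π(d/2)² = π(8.5000e-03 m)² = 2.2698e-04 m²
L = m/(density·A) = 2040/(2680×2.2698e-04) = 3354 m
R = ρL/A = (2.59×10^-8)(3354)/(2.2698e-04) = 0.3827 Ω
V = IR = 40 × 0.3827 = 15.3 V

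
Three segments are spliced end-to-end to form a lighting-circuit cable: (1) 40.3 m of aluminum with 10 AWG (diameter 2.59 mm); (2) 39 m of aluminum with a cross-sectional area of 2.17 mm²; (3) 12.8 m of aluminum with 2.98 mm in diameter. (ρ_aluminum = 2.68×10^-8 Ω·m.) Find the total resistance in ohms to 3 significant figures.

0.736 Ω

Seg 1: A = π(2.59/2 mm)² = π(1.2950e-03 m)² = 5.269e-06 m²
R_1 = (2.68×10^-8)(40.3)/(5.269e-06) = 0.205 Ω
Seg 2: A = 2.17 mm² = 2.170e-06 m²
R_2 = (2.68×10^-8)(39)/(2.170e-06) = 0.4817 Ω
Seg 3: A = π(d/2)² = π(1.4900e-03 m)² = 6.975e-06 m²
R_3 = (2.68×10^-8)(12.8)/(6.975e-06) = 0.04918 Ω
R_total = R_1 + R_2 + R_3 = 0.736 Ω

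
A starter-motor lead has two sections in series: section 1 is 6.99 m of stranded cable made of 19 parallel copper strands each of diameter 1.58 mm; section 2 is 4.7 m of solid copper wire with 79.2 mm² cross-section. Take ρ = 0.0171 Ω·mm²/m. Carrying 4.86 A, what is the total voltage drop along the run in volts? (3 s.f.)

ρ = 0.0171 Ω·mm²/m = 1.71×10^-8 Ω·m
Section 1: A_strand = π(7.9000e-04)² = 1.961e-06 m²; R₁ = ρL/(N·A_s) = (1.71×10^-8)(6.99)/(19×1.961e-06) = 0.003209 Ω
Section 2: A = 79.2 mm² = 7.920e-05 m²
R₂ = (1.71×10^-8)(4.7)/(7.920e-05) = 0.001015 Ω
R = R₁ + R₂ = 0.004223 Ω
V = IR = 4.86 × 0.004223 = 0.0205 V

0.0205 V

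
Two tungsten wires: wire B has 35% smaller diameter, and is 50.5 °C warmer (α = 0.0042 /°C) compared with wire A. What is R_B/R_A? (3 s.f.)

2.87

R ∝ ρL/d² with ρ ∝ (1+αΔT), so R_B/R_A = (1 − 35/100)⁻² × (1 + 0.0042×50.5)
= 2.367 × 1.212 = 2.87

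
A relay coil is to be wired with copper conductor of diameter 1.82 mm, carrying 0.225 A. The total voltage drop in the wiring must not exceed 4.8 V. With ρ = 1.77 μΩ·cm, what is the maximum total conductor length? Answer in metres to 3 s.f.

3140 m

ρ = 1.77 μΩ·cm = 1.77×10^-8 Ω·m
A = π(d/2)² = π(9.1000e-04 m)² = 2.602e-06 m²
L_max = V_max·A/(1·ρI) = (4.8)(2.602e-06)/(1.77×10^-8×0.225) = 3140 m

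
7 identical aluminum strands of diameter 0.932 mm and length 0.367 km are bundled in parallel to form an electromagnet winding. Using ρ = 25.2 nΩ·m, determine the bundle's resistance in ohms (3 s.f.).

1.94 Ω

ρ = 25.2 nΩ·m = 2.52×10^-8 Ω·m
A_strand = π(4.6600e-04 m)² = 6.822e-07 m²
R_strand = ρL/A = (2.52×10^-8)(367)/(6.822e-07) = 13.56 Ω
R_total = R_strand/N = 13.56/7 = 1.94 Ω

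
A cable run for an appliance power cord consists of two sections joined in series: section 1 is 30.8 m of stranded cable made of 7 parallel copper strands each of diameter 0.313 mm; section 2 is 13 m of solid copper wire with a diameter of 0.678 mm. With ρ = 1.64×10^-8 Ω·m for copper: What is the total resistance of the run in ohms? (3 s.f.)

1.53 Ω

Section 1: A_strand = π(1.5650e-04)² = 7.694e-08 m²; R₁ = ρL/(N·A_s) = (1.64×10^-8)(30.8)/(7×7.694e-08) = 0.9378 Ω
Section 2: A = π(d/2)² = π(3.3900e-04 m)² = 3.610e-07 m²
R₂ = (1.64×10^-8)(13)/(3.610e-07) = 0.5905 Ω
R = R₁ + R₂ = 1.53 Ω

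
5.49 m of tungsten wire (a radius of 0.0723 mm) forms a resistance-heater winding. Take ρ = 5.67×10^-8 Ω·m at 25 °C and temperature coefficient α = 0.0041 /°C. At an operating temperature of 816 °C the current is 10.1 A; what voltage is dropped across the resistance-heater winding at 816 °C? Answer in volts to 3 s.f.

812 V

A = πr² = π(7.2300e-05 m)² = 1.642e-08 m²
R₍25₎ = ρL/A = (5.67×10^-8)(5.49)/(1.642e-08) = 18.96 Ω
R₍816₎ = R₍25₎(1 + αΔT) = 18.96 × (1 + 0.0041×791) = 80.43 Ω
V = IR = 10.1 × 80.43 = 812 V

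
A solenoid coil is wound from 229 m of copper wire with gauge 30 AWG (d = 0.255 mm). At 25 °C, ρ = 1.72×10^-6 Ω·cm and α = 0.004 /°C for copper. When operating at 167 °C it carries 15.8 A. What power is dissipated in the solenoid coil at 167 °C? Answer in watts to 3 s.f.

ρ = 1.72×10^-6 Ω·cm = 1.72×10^-8 Ω·m
A = π(0.255/2 mm)² = π(1.2750e-04 m)² = 5.107e-08 m²
R₍25₎ = ρL/A = (1.72×10^-8)(229)/(5.107e-08) = 77.12 Ω
R₍167₎ = R₍25₎(1 + αΔT) = 77.12 × (1 + 0.004×142) = 120.9 Ω
P = I²R = (15.8)² × 120.9 = 30200 W

30200 W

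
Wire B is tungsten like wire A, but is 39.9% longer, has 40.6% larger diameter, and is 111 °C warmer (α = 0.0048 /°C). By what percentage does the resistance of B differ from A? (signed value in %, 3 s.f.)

8.48%

R ∝ ρL/d² with ρ ∝ (1+αΔT), so R_B/R_A = (1 + 39.9/100) × (1 + 40.6/100)⁻² × (1 + 0.0048×111)
= 1.399 × 0.5059 × 1.533 = 1.085
(R_B − R_A)/R_A = 1.085 − 1 = 8.48%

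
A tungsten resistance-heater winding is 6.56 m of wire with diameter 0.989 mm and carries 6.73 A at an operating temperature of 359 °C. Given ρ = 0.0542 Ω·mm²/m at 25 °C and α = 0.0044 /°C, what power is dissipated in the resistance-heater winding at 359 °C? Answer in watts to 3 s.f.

51.8 W

ρ = 0.0542 Ω·mm²/m = 5.42×10^-8 Ω·m
A = π(d/2)² = π(4.9450e-04 m)² = 7.682e-07 m²
R₍25₎ = ρL/A = (5.42×10^-8)(6.56)/(7.682e-07) = 0.4628 Ω
R₍359₎ = R₍25₎(1 + αΔT) = 0.4628 × (1 + 0.0044×334) = 1.143 Ω
P = I²R = (6.73)² × 1.143 = 51.8 W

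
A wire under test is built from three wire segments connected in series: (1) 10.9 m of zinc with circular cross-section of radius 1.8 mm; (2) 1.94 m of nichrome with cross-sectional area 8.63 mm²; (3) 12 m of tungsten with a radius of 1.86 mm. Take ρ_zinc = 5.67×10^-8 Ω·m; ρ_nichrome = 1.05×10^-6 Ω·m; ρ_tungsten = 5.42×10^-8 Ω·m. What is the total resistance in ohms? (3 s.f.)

0.357 Ω

Seg 1: A = πr² = π(1.8000e-03 m)² = 1.018e-05 m²
R_1 = (5.67×10^-8)(10.9)/(1.018e-05) = 0.06072 Ω
Seg 2: A = 8.63 mm² = 8.630e-06 m²
R_2 = (1.05×10^-6)(1.94)/(8.630e-06) = 0.236 Ω
Seg 3: A = πr² = π(1.8600e-03 m)² = 1.087e-05 m²
R_3 = (5.42×10^-8)(12)/(1.087e-05) = 0.05984 Ω
R_total = R_1 + R_2 + R_3 = 0.357 Ω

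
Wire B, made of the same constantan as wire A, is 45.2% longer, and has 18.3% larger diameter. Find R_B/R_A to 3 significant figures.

R ∝ L/d², so R_B/R_A = (1 + 45.2/100) × (1 + 18.3/100)⁻²
= 1.452 × 0.7146 = 1.04

1.04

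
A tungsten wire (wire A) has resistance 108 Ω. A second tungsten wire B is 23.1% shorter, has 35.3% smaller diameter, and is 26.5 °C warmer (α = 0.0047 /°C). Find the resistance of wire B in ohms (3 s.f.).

223 Ω

R ∝ ρL/d² with ρ ∝ (1+αΔT), so R_B/R_A = (1 − 23.1/100) × (1 − 35.3/100)⁻² × (1 + 0.0047×26.5)
= 0.769 × 2.389 × 1.125 = 2.066
R_B = 2.066 × 108 = 223 Ω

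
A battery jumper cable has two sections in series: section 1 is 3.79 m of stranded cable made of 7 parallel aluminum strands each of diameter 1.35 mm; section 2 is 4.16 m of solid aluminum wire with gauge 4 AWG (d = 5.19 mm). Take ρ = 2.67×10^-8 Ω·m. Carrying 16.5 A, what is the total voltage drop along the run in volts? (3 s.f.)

0.253 V

Section 1: A_strand = π(6.7500e-04)² = 1.431e-06 m²; R₁ = ρL/(N·A_s) = (2.67×10^-8)(3.79)/(7×1.431e-06) = 0.0101 Ω
Section 2: A = π(5.19/2 mm)² = π(2.5950e-03 m)² = 2.116e-05 m²
R₂ = (2.67×10^-8)(4.16)/(2.116e-05) = 0.00525 Ω
R = R₁ + R₂ = 0.01535 Ω
V = IR = 16.5 × 0.01535 = 0.253 V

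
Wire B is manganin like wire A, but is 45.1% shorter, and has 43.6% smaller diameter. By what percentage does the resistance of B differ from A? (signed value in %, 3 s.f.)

R ∝ L/d², so R_B/R_A = (1 − 45.1/100) × (1 − 43.6/100)⁻²
= 0.549 × 3.144 = 1.726
(R_B − R_A)/R_A = 1.726 − 1 = 72.6%

72.6%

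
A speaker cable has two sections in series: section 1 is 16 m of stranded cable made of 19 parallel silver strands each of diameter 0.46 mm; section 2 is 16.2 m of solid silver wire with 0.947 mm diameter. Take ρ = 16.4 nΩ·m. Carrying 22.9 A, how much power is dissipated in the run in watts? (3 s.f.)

241 W

ρ = 16.4 nΩ·m = 1.64×10^-8 Ω·m
Section 1: A_strand = π(2.3000e-04)² = 1.662e-07 m²; R₁ = ρL/(N·A_s) = (1.64×10^-8)(16)/(19×1.662e-07) = 0.0831 Ω
Section 2: A = π(d/2)² = π(4.7350e-04 m)² = 7.044e-07 m²
R₂ = (1.64×10^-8)(16.2)/(7.044e-07) = 0.3772 Ω
R = R₁ + R₂ = 0.4603 Ω
P = I²R = (22.9)² × 0.4603 = 241 W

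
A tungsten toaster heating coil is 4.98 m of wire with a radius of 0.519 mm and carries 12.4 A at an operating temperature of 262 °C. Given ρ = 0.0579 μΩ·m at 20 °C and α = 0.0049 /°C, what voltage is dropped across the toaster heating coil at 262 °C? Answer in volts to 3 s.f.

9.24 V

ρ = 0.0579 μΩ·m = 5.79×10^-8 Ω·m
A = πr² = π(5.1900e-04 m)² = 8.462e-07 m²
R₍20₎ = ρL/A = (5.79×10^-8)(4.98)/(8.462e-07) = 0.3407 Ω
R₍262₎ = R₍20₎(1 + αΔT) = 0.3407 × (1 + 0.0049×242) = 0.7448 Ω
V = IR = 12.4 × 0.7448 = 9.24 V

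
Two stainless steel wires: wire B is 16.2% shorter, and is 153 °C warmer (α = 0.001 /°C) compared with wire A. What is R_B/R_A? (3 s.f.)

0.966

R ∝ ρL/d² with ρ ∝ (1+αΔT), so R_B/R_A = (1 − 16.2/100) × (1 + 0.001×153)
= 0.838 × 1.153 = 0.966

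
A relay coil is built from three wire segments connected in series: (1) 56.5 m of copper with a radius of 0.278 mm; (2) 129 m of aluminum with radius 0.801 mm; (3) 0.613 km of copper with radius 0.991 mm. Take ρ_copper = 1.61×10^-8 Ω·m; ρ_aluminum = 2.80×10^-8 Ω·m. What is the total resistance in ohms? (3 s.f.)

Seg 1: A = πr² = π(2.7800e-04 m)² = 2.428e-07 m²
R_1 = (1.61×10^-8)(56.5)/(2.428e-07) = 3.747 Ω
Seg 2: A = πr² = π(8.0100e-04 m)² = 2.016e-06 m²
R_2 = (2.80×10^-8)(129)/(2.016e-06) = 1.792 Ω
Seg 3: A = πr² = π(9.9100e-04 m)² = 3.085e-06 m²
R_3 = (1.61×10^-8)(613)/(3.085e-06) = 3.199 Ω
R_total = R_1 + R_2 + R_3 = 8.74 Ω

8.74 Ω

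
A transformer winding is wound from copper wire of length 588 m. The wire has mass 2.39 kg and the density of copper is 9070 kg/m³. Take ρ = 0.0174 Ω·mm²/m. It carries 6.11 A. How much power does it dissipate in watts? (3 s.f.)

ρ = 0.0174 Ω·mm²/m = 1.74×10^-8 Ω·m
A = m/(density·L) = 2.39/(9070×588) = 4.4814e-07 m²
R = ρL/A = (1.74×10^-8)(588)/(4.4814e-07) = 22.83 Ω
P = I²R = (6.11)² × 22.83 = 852 W

852 W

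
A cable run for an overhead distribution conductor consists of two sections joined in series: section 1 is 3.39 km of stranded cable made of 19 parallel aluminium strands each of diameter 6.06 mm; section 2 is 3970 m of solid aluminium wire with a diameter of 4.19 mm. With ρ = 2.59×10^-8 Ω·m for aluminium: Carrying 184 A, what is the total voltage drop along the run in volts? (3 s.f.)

Section 1: A_strand = π(3.0300e-03)² = 2.884e-05 m²; R₁ = ρL/(N·A_s) = (2.59×10^-8)(3390)/(19×2.884e-05) = 0.1602 Ω
Section 2: A = π(d/2)² = π(2.0950e-03 m)² = 1.379e-05 m²
R₂ = (2.59×10^-8)(3970)/(1.379e-05) = 7.457 Ω
R = R₁ + R₂ = 7.617 Ω
V = IR = 184 × 7.617 = 1400 V

1400 V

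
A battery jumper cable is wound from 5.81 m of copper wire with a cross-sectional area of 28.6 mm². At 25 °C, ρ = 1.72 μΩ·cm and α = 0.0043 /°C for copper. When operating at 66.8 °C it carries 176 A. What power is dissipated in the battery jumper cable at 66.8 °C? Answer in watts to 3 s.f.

ρ = 1.72 μΩ·cm = 1.72×10^-8 Ω·m
A = 28.6 mm² = 2.860e-05 m²
R₍25₎ = ρL/A = (1.72×10^-8)(5.81)/(2.860e-05) = 0.003494 Ω
R₍66.8₎ = R₍25₎(1 + αΔT) = 0.003494 × (1 + 0.0043×41.8) = 0.004122 Ω
P = I²R = (176)² × 0.004122 = 128 W

128 W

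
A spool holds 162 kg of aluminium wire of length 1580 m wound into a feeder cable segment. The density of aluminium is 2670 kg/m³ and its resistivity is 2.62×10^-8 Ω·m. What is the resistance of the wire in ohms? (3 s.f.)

1.08 Ω

A = m/(density·L) = 162/(2670×1580) = 3.8401e-05 m²
R = ρL/A = (2.62×10^-8)(1580)/(3.8401e-05) = 1.08 Ω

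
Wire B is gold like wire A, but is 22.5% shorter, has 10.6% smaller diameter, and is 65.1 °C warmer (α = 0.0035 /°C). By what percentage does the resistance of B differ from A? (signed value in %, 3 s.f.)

19.1%

R ∝ ρL/d² with ρ ∝ (1+αΔT), so R_B/R_A = (1 − 22.5/100) × (1 − 10.6/100)⁻² × (1 + 0.0035×65.1)
= 0.775 × 1.251 × 1.228 = 1.191
(R_B − R_A)/R_A = 1.191 − 1 = 19.1%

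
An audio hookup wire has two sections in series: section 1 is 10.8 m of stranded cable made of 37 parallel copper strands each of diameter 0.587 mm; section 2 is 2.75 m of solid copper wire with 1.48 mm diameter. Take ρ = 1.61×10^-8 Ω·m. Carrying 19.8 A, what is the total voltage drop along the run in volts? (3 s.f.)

0.853 V

Section 1: A_strand = π(2.9350e-04)² = 2.706e-07 m²; R₁ = ρL/(N·A_s) = (1.61×10^-8)(10.8)/(37×2.706e-07) = 0.01737 Ω
Section 2: A = π(d/2)² = π(7.4000e-04 m)² = 1.720e-06 m²
R₂ = (1.61×10^-8)(2.75)/(1.720e-06) = 0.02574 Ω
R = R₁ + R₂ = 0.0431 Ω
V = IR = 19.8 × 0.0431 = 0.853 V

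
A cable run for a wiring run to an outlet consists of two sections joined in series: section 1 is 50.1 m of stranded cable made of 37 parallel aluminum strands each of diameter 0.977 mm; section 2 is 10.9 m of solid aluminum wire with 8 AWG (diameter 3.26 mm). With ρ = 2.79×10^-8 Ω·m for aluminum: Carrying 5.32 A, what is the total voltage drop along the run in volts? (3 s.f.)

Section 1: A_strand = π(4.8850e-04)² = 7.497e-07 m²; R₁ = ρL/(N·A_s) = (2.79×10^-8)(50.1)/(37×7.497e-07) = 0.05039 Ω
Section 2: A = π(3.26/2 mm)² = π(1.6300e-03 m)² = 8.347e-06 m²
R₂ = (2.79×10^-8)(10.9)/(8.347e-06) = 0.03643 Ω
R = R₁ + R₂ = 0.08683 Ω
V = IR = 5.32 × 0.08683 = 0.462 V

0.462 V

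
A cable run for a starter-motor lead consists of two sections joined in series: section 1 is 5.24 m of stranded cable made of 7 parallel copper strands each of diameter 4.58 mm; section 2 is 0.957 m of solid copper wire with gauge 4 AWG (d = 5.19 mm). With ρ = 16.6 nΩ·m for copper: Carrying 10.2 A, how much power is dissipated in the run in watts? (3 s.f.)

0.157 W

ρ = 16.6 nΩ·m = 1.66×10^-8 Ω·m
Section 1: A_strand = π(2.2900e-03)² = 1.647e-05 m²; R₁ = ρL/(N·A_s) = (1.66×10^-8)(5.24)/(7×1.647e-05) = 7.543×10^-4 Ω
Section 2: A = π(5.19/2 mm)² = π(2.5950e-03 m)² = 2.116e-05 m²
R₂ = (1.66×10^-8)(0.957)/(2.116e-05) = 7.509×10^-4 Ω
R = R₁ + R₂ = 0.001505 Ω
P = I²R = (10.2)² × 0.001505 = 0.157 W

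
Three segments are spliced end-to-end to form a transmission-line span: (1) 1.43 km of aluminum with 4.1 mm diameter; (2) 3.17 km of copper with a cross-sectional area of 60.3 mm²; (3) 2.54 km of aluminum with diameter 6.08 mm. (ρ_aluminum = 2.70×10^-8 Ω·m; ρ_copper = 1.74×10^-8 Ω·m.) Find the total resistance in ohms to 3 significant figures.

6.20 Ω

Seg 1: A = π(d/2)² = π(2.0500e-03 m)² = 1.320e-05 m²
R_1 = (2.70×10^-8)(1430)/(1.320e-05) = 2.924 Ω
Seg 2: A = 60.3 mm² = 6.030e-05 m²
R_2 = (1.74×10^-8)(3170)/(6.030e-05) = 0.9147 Ω
Seg 3: A = π(d/2)² = π(3.0400e-03 m)² = 2.903e-05 m²
R_3 = (2.70×10^-8)(2540)/(2.903e-05) = 2.362 Ω
R_total = R_1 + R_2 + R_3 = 6.20 Ω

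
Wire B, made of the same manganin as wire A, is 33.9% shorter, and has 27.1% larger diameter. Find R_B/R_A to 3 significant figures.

0.409

R ∝ L/d², so R_B/R_A = (1 − 33.9/100) × (1 + 27.1/100)⁻²
= 0.661 × 0.619 = 0.409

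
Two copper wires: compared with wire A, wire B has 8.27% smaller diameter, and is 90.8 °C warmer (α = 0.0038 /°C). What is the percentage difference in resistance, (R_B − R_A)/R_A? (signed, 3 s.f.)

59.8%

R ∝ ρL/d² with ρ ∝ (1+αΔT), so R_B/R_A = (1 − 8.27/100)⁻² × (1 + 0.0038×90.8)
= 1.188 × 1.345 = 1.599
(R_B − R_A)/R_A = 1.599 − 1 = 59.8%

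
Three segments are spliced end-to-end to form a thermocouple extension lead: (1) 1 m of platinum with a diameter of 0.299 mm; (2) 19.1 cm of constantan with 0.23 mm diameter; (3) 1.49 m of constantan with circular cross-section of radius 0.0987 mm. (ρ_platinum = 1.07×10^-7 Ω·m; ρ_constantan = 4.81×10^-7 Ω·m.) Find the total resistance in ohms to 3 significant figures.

Seg 1: A = π(d/2)² = π(1.4950e-04 m)² = 7.022e-08 m²
R_1 = (1.07×10^-7)(1)/(7.022e-08) = 1.524 Ω
Seg 2: A = π(d/2)² = π(1.1500e-04 m)² = 4.155e-08 m²
R_2 = (4.81×10^-7)(0.191)/(4.155e-08) = 2.211 Ω
Seg 3: A = πr² = π(9.8700e-05 m)² = 3.060e-08 m²
R_3 = (4.81×10^-7)(1.49)/(3.060e-08) = 23.42 Ω
R_total = R_1 + R_2 + R_3 = 27.2 Ω

27.2 Ω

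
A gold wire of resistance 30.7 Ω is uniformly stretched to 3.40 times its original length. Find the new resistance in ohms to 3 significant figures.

Volume constant ⇒ A' = A/k with k = 3.4. R' = ρ(kL)/(A/k) = k²R.
R' = 11.56 × 30.7 = 355 Ω

355 Ω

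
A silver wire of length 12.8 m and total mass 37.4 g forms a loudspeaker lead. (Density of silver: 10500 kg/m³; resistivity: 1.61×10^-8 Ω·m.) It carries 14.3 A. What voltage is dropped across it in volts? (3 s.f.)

A = m/(density·L) = 0.0374/(10500×12.8) = 2.7827e-07 m²
R = ρL/A = (1.61×10^-8)(12.8)/(2.7827e-07) = 0.7406 Ω
V = IR = 14.3 × 0.7406 = 10.6 V

10.6 V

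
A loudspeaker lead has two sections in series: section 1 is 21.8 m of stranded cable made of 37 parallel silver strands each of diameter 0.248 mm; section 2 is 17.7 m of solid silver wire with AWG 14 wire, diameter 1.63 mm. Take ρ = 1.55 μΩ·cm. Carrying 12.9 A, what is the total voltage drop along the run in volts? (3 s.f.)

ρ = 1.55 μΩ·cm = 1.55×10^-8 Ω·m
Section 1: A_strand = π(1.2400e-04)² = 4.831e-08 m²; R₁ = ρL/(N·A_s) = (1.55×10^-8)(21.8)/(37×4.831e-08) = 0.1891 Ω
Section 2: A = π(1.63/2 mm)² = π(8.1500e-04 m)² = 2.087e-06 m²
R₂ = (1.55×10^-8)(17.7)/(2.087e-06) = 0.1315 Ω
R = R₁ + R₂ = 0.3205 Ω
V = IR = 12.9 × 0.3205 = 4.13 V

4.13 V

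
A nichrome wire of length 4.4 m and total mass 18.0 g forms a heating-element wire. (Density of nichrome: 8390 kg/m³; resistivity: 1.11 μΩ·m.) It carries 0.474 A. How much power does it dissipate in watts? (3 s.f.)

2.25 W

ρ = 1.11 μΩ·m = 1.11×10^-6 Ω·m
A = m/(density·L) = 0.018/(8390×4.4) = 4.8759e-07 m²
R = ρL/A = (1.11×10^-6)(4.4)/(4.8759e-07) = 10.02 Ω
P = I²R = (0.474)² × 10.02 = 2.25 W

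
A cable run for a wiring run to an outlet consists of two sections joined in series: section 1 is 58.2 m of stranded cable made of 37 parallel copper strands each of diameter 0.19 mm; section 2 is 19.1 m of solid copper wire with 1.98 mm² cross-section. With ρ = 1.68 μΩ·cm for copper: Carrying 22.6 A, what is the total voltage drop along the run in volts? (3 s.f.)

24.7 V

ρ = 1.68 μΩ·cm = 1.68×10^-8 Ω·m
Section 1: A_strand = π(9.5000e-05)² = 2.835e-08 m²; R₁ = ρL/(N·A_s) = (1.68×10^-8)(58.2)/(37×2.835e-08) = 0.932 Ω
Section 2: A = 1.98 mm² = 1.980e-06 m²
R₂ = (1.68×10^-8)(19.1)/(1.980e-06) = 0.1621 Ω
R = R₁ + R₂ = 1.094 Ω
V = IR = 22.6 × 1.094 = 24.7 V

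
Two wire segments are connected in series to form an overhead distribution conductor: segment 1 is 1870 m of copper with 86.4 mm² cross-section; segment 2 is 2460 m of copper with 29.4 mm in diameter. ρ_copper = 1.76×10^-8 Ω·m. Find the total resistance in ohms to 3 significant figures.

0.445 Ω

Segment 1: A = 86.4 mm² = 8.640e-05 m²
R₁ = ρL/A = (1.76×10^-8)(1870)/(8.640e-05) = 0.3809 Ω
Segment 2: A = π(d/2)² = π(1.4700e-02 m)² = 6.789e-04 m²
R₂ = (1.76×10^-8)(2460)/(6.789e-04) = 0.06378 Ω
R = R₁ + R₂ = 0.445 Ω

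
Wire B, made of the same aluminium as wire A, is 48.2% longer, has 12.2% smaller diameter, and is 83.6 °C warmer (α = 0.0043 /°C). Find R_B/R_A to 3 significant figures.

2.61

R ∝ ρL/d² with ρ ∝ (1+αΔT), so R_B/R_A = (1 + 48.2/100) × (1 − 12.2/100)⁻² × (1 + 0.0043×83.6)
= 1.482 × 1.297 × 1.359 = 2.61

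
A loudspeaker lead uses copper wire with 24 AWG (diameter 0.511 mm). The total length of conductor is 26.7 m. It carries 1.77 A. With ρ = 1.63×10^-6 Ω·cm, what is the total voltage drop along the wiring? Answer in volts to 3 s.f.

3.76 V

ρ = 1.63×10^-6 Ω·cm = 1.63×10^-8 Ω·m
A = π(0.511/2 mm)² = π(2.5550e-04 m)² = 2.051e-07 m²
R = ρL/A = (1.63×10^-8)(26.7)/(2.051e-07) = 2.122 Ω
V = IR = 1.77 × 2.122 = 3.76 V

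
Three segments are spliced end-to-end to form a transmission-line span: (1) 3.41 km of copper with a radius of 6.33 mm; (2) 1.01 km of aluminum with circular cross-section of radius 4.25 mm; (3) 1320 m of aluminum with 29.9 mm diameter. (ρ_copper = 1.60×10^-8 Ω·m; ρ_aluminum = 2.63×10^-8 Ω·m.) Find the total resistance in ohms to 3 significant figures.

Seg 1: A = πr² = π(6.3300e-03 m)² = 1.259e-04 m²
R_1 = (1.60×10^-8)(3410)/(1.259e-04) = 0.4334 Ω
Seg 2: A = πr² = π(4.2500e-03 m)² = 5.675e-05 m²
R_2 = (2.63×10^-8)(1010)/(5.675e-05) = 0.4681 Ω
Seg 3: A = π(d/2)² = π(1.4950e-02 m)² = 7.022e-04 m²
R_3 = (2.63×10^-8)(1320)/(7.022e-04) = 0.04944 Ω
R_total = R_1 + R_2 + R_3 = 0.951 Ω

0.951 Ω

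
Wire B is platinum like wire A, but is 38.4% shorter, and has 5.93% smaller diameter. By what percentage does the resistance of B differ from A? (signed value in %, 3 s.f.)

-30.4%

R ∝ L/d², so R_B/R_A = (1 − 38.4/100) × (1 − 5.93/100)⁻²
= 0.616 × 1.13 = 0.6961
(R_B − R_A)/R_A = 0.6961 − 1 = -30.4%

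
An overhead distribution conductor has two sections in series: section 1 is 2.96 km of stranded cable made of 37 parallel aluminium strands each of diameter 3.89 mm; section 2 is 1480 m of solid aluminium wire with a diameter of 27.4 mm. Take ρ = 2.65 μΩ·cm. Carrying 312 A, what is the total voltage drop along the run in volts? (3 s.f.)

76.4 V

ρ = 2.65 μΩ·cm = 2.65×10^-8 Ω·m
Section 1: A_strand = π(1.9450e-03)² = 1.188e-05 m²; R₁ = ρL/(N·A_s) = (2.65×10^-8)(2960)/(37×1.188e-05) = 0.1784 Ω
Section 2: A = π(d/2)² = π(1.3700e-02 m)² = 5.896e-04 m²
R₂ = (2.65×10^-8)(1480)/(5.896e-04) = 0.06651 Ω
R = R₁ + R₂ = 0.2449 Ω
V = IR = 312 × 0.2449 = 76.4 V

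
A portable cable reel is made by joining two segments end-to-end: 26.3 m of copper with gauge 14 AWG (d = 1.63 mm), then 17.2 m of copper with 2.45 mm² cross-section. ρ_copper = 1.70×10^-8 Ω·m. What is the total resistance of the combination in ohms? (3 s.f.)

0.334 Ω

Segment 1: A = π(1.63/2 mm)² = π(8.1500e-04 m)² = 2.087e-06 m²
R₁ = ρL/A = (1.70×10^-8)(26.3)/(2.087e-06) = 0.2143 Ω
Segment 2: A = 2.45 mm² = 2.450e-06 m²
R₂ = (1.70×10^-8)(17.2)/(2.450e-06) = 0.1193 Ω
R = R₁ + R₂ = 0.334 Ω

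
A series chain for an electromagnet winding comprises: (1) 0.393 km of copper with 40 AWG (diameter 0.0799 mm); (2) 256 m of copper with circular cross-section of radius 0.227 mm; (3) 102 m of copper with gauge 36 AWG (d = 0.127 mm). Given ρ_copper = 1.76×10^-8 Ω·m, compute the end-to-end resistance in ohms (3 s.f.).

1550 Ω

Seg 1: A = π(0.0799/2 mm)² = π(3.9950e-05 m)² = 5.014e-09 m²
R_1 = (1.76×10^-8)(393)/(5.014e-09) = 1380 Ω
Seg 2: A = πr² = π(2.2700e-04 m)² = 1.619e-07 m²
R_2 = (1.76×10^-8)(256)/(1.619e-07) = 27.83 Ω
Seg 3: A = π(0.127/2 mm)² = π(6.3500e-05 m)² = 1.267e-08 m²
R_3 = (1.76×10^-8)(102)/(1.267e-08) = 141.7 Ω
R_total = R_1 + R_2 + R_3 = 1550 Ω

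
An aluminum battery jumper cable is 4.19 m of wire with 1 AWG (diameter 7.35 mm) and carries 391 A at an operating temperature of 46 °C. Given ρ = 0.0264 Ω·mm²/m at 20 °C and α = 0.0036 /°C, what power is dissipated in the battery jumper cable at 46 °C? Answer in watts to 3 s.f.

ρ = 0.0264 Ω·mm²/m = 2.64×10^-8 Ω·m
A = π(7.35/2 mm)² = π(3.6750e-03 m)² = 4.243e-05 m²
R₍20₎ = ρL/A = (2.64×10^-8)(4.19)/(4.243e-05) = 0.002607 Ω
R₍46₎ = R₍20₎(1 + αΔT) = 0.002607 × (1 + 0.0036×26) = 0.002851 Ω
P = I²R = (391)² × 0.002851 = 436 W

436 W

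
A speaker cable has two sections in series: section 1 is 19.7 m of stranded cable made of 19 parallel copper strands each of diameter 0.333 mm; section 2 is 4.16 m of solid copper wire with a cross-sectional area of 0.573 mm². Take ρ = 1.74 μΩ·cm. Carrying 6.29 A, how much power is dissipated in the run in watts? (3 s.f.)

13.2 W

ρ = 1.74 μΩ·cm = 1.74×10^-8 Ω·m
Section 1: A_strand = π(1.6650e-04)² = 8.709e-08 m²; R₁ = ρL/(N·A_s) = (1.74×10^-8)(19.7)/(19×8.709e-08) = 0.2071 Ω
Section 2: A = 0.573 mm² = 5.730e-07 m²
R₂ = (1.74×10^-8)(4.16)/(5.730e-07) = 0.1263 Ω
R = R₁ + R₂ = 0.3335 Ω
P = I²R = (6.29)² × 0.3335 = 13.2 W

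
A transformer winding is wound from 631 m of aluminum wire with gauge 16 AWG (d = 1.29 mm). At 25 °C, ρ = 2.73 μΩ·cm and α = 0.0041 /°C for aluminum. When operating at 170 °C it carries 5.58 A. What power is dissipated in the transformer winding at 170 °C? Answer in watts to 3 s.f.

ρ = 2.73 μΩ·cm = 2.73×10^-8 Ω·m
A = π(1.29/2 mm)² = π(6.4500e-04 m)² = 1.307e-06 m²
R₍25₎ = ρL/A = (2.73×10^-8)(631)/(1.307e-06) = 13.18 Ω
R₍170₎ = R₍25₎(1 + αΔT) = 13.18 × (1 + 0.0041×145) = 21.02 Ω
P = I²R = (5.58)² × 21.02 = 654 W

654 W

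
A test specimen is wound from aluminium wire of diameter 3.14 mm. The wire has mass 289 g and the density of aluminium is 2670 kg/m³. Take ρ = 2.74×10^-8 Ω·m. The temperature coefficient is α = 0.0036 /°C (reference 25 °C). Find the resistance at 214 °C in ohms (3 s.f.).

A = π(d/2)² = π(1.5700e-03 m)² = 7.7437e-06 m²
L = m/(density·A) = 0.289/(2670×7.7437e-06) = 13.98 m
R = ρL/A = (2.74×10^-8)(13.98)/(7.7437e-06) = 0.04946 Ω
R(214 °C) = 0.04946 × (1 + 0.0036×189) = 0.0831 Ω

0.0831 Ω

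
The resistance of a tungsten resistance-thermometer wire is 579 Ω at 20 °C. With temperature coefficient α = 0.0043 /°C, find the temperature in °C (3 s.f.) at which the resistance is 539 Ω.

3.93 °C

R = R₀(1 + α(T − T₀)) ⇒ T = T₀ + (R/R₀ − 1)/α
T = 20 + (539/579 − 1)/0.0043 = 20 + (-0.06908)/0.0043 = 3.93 °C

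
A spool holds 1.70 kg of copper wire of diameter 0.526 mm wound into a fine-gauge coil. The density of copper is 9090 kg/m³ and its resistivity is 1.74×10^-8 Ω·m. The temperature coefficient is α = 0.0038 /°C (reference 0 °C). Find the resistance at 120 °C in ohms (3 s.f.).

100 Ω

A = π(d/2)² = π(2.6300e-04 m)² = 2.1730e-07 m²
L = m/(density·A) = 1.7/(9090×2.1730e-07) = 860.6 m
R = ρL/A = (1.74×10^-8)(860.6)/(2.1730e-07) = 68.91 Ω
R(120 °C) = 68.91 × (1 + 0.0038×120) = 100 Ω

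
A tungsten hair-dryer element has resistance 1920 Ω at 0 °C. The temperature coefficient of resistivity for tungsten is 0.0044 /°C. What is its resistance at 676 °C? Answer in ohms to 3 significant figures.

ΔT = 676 − 0 = 676 °C
R = R₀(1 + αΔT) = 1920 × (1 + 0.0044×676) = 1920 × 3.974 = 7630 Ω

7630 Ω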